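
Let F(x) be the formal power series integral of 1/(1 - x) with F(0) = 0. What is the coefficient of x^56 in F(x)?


1/(1 - x) = sum_{k>=0} x^k. Integrating termwise and using F(0) = 0 gives
F(x) = sum_{k>=0} x^(k+1) / (k+1) = sum_{m>=1} x^m / m = -ln(1 - x).
So the coefficient of x^56 is 1/56 = 1/56.

1/56


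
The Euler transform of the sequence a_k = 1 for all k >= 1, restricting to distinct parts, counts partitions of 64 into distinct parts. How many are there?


Partitions of 64 into distinct parts can be computed via generating function.
Product (1+x)(1+x^2)(1+x^3)...
The coefficient of x^64 = 16444

16444


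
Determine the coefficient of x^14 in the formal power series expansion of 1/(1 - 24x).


The geometric series identity gives 1/(1 - c x) = sum_{k>=0} c^k x^k, so the coefficient of x^k is c^k.
Here c = 24 and k = 14.
Computing: 24^14 = 21035720123168587776

21035720123168587776


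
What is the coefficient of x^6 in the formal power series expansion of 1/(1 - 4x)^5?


The general identity 1/(1 - c x)^r = sum_{k>=0} c^k C(k + r - 1, r - 1) x^k follows by substituting y = c x into 1/(1 - y)^r = sum_{k>=0} C(k + r - 1, r - 1) y^k.
For c = 4, r = 5, k = 6:
4^6 * C(10, 4) = 4096 * 210 = 860160.

860160


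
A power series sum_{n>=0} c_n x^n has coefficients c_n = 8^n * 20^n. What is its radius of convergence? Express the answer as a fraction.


By the root test (Cauchy-Hadamard), the radius is R = 1 / limsup_n |c_n|^(1/n).
Here |c_n|^(1/n) = (8^n * 20^n)^(1/n) = 8 * 20 = 160 for all n.
So R = 1/160 = 1/160.

1/160


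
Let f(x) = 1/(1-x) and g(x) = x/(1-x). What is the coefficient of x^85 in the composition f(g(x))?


First simplify the composition: f(g(x)) = 1/(1 - x/(1-x)) = (1-x)/((1-x) - x) = (1-x)/(1-2x).
Now extract the coefficient. Write (1-x)/(1-2x) = 1/(1-2x) - x/(1-2x).
The coefficient of x^n in 1/(1-2x) is 2^n, and in x/(1-2x) is 2^(n-1) (for n >= 1).
So the coefficient of x^85 is 2^85 - 2^84 = 38685626227668133590597632 - 19342813113834066795298816 = 19342813113834066795298816.

19342813113834066795298816


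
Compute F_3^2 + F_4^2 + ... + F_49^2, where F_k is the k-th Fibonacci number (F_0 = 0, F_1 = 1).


There is a standard identity sum_{k=0}^{N} F_k^2 = F_N * F_{N+1} (proved inductively from the telescoping relation F_k^2 = F_k F_{k+1} - F_{k-1} F_k). Then
sum_{k=3}^{49} F_k^2 = F_49 F_50 - F_2 F_3.
Computing: F_49 = 7778742049, F_50 = 12586269025, F_2 = 1, F_3 = 2.
Sum = 7778742049 * 12586269025 - 1 * 2 = 97905340104793732223.

97905340104793732223


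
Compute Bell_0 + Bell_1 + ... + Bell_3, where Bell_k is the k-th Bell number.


Recall Bell_k counts set partitions of a k-set (with Bell_0 = 1 by convention).
Bell_0 through Bell_3: 1, 1, 2, 5
Sum = 1 + 1 + 2 + 5 = 9.

9


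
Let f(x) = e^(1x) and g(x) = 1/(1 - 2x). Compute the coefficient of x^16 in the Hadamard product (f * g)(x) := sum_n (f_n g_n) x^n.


Expanding: f_k = 1^k/k! (from e^(1x)) and g_k = 2^k (from 1/(1 - 2x)). So the Hadamard coefficient (f * g)_k = 1^k 2^k / k! = (2)^k / k!.
For k = 16: 2^16/16! = 65536/20922789888000 = 2/638512875.

2/638512875


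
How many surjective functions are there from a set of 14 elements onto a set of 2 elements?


By inclusion-exclusion on which target elements are missed, the number of surjections from an n-set onto a k-set is
surj(n, k) = sum_{j=0}^{k} (-1)^j C(k, j) (k - j)^n.
Equivalently surj(n, k) = k! * S(n, k), where S(n, k) is the Stirling number of the second kind.
For n = 14, k = 2:
S(14, 2) = 8191, so
surj = 2! * 8191 = 2 * 8191 = 16382.

16382


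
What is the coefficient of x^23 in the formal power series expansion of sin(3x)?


The Maclaurin series is sin(t) = sum_{k>=0} (-1)^k t^(2k+1) / (2k+1)!, so substituting t = 3x, only odd powers of x are nonzero, with coefficient of x^(2k+1) equal to (-1)^k 3^(2k+1) / (2k+1)!.
Write 23 = 2*11 + 1, giving the coefficient (-1)^11 * 3^23 / 23! = -94143178827/25852016738884976640000 = -4782969/1313418520494080000.

-4782969/1313418520494080000


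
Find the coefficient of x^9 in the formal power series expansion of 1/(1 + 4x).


Write 1/(1 + c x) = 1/(1 - (-c) x) and apply the geometric-series identity
1/(1 - y) = sum_{k>=0} y^k to get 1/(1 + c x) = sum_{k>=0} (-c)^k x^k.
So the coefficient of x^k is (-c)^k = (-1)^k * c^k.
Here c = 4 and k = 9:
(-4)^9 = -1 * 262144 = -262144

-262144


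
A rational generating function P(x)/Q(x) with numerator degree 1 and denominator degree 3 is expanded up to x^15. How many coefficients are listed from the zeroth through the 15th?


Expanding up to x^15 gives the coefficients for x^0, x^1, ..., x^15.
That is 15 + 1 = 16 coefficients in total.

16


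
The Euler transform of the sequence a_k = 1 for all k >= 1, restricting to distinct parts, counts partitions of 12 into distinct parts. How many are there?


Partitions of 12 into distinct parts can be computed via generating function.
Product (1+x)(1+x^2)(1+x^3)...
The coefficient of x^12 = 15

15


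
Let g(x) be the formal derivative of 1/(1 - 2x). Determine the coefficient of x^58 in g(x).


Differentiate termwise: d/dx sum_{k>=0} 2^k x^k = sum_{k>=1} k 2^k x^(k-1) = sum_{j>=0} (j+1) 2^(j+1) x^j.
Equivalently, d/dx [1/(1 - 2x)] = 2/(1 - 2x)^2.
For j = 58: 59 * 2^59 = 59 * 576460752303423488 = 34011184385901985792.

34011184385901985792


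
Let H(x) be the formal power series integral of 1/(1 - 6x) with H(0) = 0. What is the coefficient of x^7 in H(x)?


1/(1 - 6x) = sum_{k>=0} 6^k x^k. Integrating termwise with H(0) = 0:
H(x) = sum_{k>=0} 6^k x^(k+1) / (k+1) = sum_{m>=1} 6^(m-1) x^m / m.
For m = 7: 6^6/7 = 46656/7 = 46656/7.

46656/7


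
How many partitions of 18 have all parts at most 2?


Using the generating function (1-x)^(-1)(1-x^2)^(-1),
the coefficient of x^18 counts these restricted partitions.
Result = 10

10


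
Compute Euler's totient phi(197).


phi(n) counts integers in [1, n] coprime to n. Using the multiplicative formula phi(n) = n * prod_{p | n} (1 - 1/p):
197 = 197, so
phi(197) = 197 * (1 - 1/197) = 196.

196


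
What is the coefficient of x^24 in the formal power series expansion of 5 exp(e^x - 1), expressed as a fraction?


exp(e^x - 1) is the exponential generating function for the Bell numbers Bell_k: exp(e^x - 1) = sum_{k>=0} Bell_k x^k / k!.
So the coefficient of x^24 in 5 exp(e^x - 1) is 5 Bell_24 / 24!.
Computing: Bell_24 = 445958869294805289 and 24! = 620448401733239439360000, giving
5 * 445958869294805289/620448401733239439360000 = 148652956431601763/41363226782215962624000.

148652956431601763/41363226782215962624000


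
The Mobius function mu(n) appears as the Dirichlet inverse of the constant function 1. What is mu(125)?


125 has a squared prime factor, so mu(125) = 0.
Factorization reveals a repeated prime.

0


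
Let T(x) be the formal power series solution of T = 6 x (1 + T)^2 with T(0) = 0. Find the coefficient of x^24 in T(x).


Apply the Lagrange inversion formula: if T = 6 x * phi(T) with phi(t) = (1 + t)^2, then [x^n] T = 6^n * (1/n) [t^(n-1)] phi(t)^n = 6^n * (1/n) [t^(n-1)] (1 + t)^(2n) = 6^n * (1/n) C(2n, n-1).
Using the identity C(2n, n-1) = C(2n, n) * n / (n+1), the unscaled factor equals C(2n, n) / (n+1) = C_n, the n-th Catalan number.
For n = 24: C_24 = C(48, 24) / 25 = 32247603683100/25 = 1289904147324.
With the 6^24 = 4738381338321616896 factor, the coefficient is 4738381338321616896 * 1289904147324 = 6112057739903699207511871586304.

6112057739903699207511871586304


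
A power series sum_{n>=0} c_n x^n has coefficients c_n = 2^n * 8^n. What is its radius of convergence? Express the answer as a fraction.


By the root test (Cauchy-Hadamard), the radius is R = 1 / limsup_n |c_n|^(1/n).
Here |c_n|^(1/n) = (2^n * 8^n)^(1/n) = 2 * 8 = 16 for all n.
So R = 1/16 = 1/16.

1/16


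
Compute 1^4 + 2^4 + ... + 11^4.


This power sum has a closed form given by Faulhaber's formula
sum_{k=1}^{m} k^p = (1 / (p + 1)) * sum_{j=0}^{p} C(p + 1, j) B_j m^(p + 1 - j),
but for small m direct computation is fastest:
1 + 16 + 81 + 256 + 625 + 1296 + 2401 + 4096 + 6561 + 10000 + 14641 = 39974.

39974


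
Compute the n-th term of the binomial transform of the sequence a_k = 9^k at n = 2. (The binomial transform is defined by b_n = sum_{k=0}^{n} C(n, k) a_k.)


With a_k = 9^k, b_n = sum_{k=0}^{n} C(n, k) 9^k = (1 + 9)^n by the binomial theorem.
For n = 2: (1 + 9)^2 = 10^2 = 100.

100


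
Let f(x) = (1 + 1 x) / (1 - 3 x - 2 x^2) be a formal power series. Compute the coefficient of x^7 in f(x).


Write f(x) = sum_{k>=0} a_k x^k. Multiplying both sides by 1 - 3 x - 2 x^2 gives
(1 - 3 x - 2 x^2) sum_{k>=0} a_k x^k = 1 + 1 x.
Matching coefficients:
 x^0: a_0 = 1
 x^1: a_1 - 3 a_0 = 1  =>  a_1 = 3*1 + 1 = 4
 x^k (k >= 2): a_k = 3 a_{k-1} + 2 a_{k-2}.
Iterating: a_2 = 14, a_3 = 50, a_4 = 178, a_5 = 634, a_6 = 2258, a_7 = 8042.
So the coefficient of x^7 is 8042.

8042


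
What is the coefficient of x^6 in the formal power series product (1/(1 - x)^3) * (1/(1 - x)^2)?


Combine the factors: (1/(1 - x)^3) * (1/(1 - x)^2) = 1/(1 - x)^5.
Then use 1/(1 - x)^r = sum_{k>=0} C(k + r - 1, r - 1) x^k with r = 5 and k = 6:
C(10, 4) = 210.

210


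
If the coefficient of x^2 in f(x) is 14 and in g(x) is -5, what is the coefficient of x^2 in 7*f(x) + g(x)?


Scalar multiplication scales coefficients: 7 * 14 = 98.
Then add the g coefficient: 98 + -5
= 93

93


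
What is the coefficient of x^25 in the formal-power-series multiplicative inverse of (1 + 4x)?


The inverse is 1/(1 + 4x). Apply the geometric identity 1/(1 - y) = sum_{k>=0} y^k with y = -4x:
1/(1 + 4x) = sum_{k>=0} (-4)^k x^k.
So the coefficient of x^25 is (-4)^25 = -1125899906842624.

-1125899906842624


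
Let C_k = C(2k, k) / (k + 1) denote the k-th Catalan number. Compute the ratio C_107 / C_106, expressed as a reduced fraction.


Using C_k = (2k)! / (k! (k+1)!), the ratio C_{k+1}/C_k simplifies to
C_{k+1}/C_k = [(2k+2)! / ((k+1)! (k+2)!)] * [k! (k+1)! / (2k)!]
 = (2k+2)(2k+1) / ((k+1)(k+2)) = 2(2k+1) / (k+2).
For k = 106: 2(2*106 + 1) / (106 + 2) = 426/108 = 71/18.

71/18


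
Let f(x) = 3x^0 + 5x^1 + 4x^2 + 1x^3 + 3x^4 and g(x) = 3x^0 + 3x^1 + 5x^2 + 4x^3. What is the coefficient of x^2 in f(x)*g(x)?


Cauchy product at x^2:
3*5 + 5*3 + 4*3
= 42

42


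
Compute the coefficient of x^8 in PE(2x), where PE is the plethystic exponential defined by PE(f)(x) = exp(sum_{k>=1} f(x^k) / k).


With f(x) = 2x, the exponent is sum_{k>=1} 2 x^k / k = 2 * (-ln(1 - x)). Exponentiating:
PE(2x) = exp(-2 ln(1 - x)) = 1/(1 - x)^2.
By the negative binomial expansion, [x^n] 1/(1 - x)^2 = C(n + 1, 1).
For n = 8: C(9, 1) = 9.

9


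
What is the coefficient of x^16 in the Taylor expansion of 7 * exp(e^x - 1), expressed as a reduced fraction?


exp(e^x - 1) = sum_{k>=0} Bell_k x^k / k!, where Bell_k is the k-th Bell number.
So the coefficient of x^16 is 7 * Bell_16 / 16!.
Computing: Bell_16 = 10480142147 and 16! = 20922789888000, giving
7 * 10480142147/20922789888000 = 10480142147/2988969984000.

10480142147/2988969984000


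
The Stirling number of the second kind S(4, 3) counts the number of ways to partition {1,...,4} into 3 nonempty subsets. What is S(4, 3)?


Using the explicit formula S(n,k) = (1/k!) sum_{j=0}^{k} (-1)^(k-j) C(k,j) j^n:
S(4, 3) = 6
Equivalently, S(n,k) is n! times the coefficient of x^n in the EGF (e^x - 1)^k / k!.

6


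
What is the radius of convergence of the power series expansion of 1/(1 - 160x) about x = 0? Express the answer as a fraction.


Expanding 1/(1 - 160x) = sum_{k>=0} 160^k x^k, the series converges when |160x| < 1, i.e., |x| < 1/160.
So the radius of convergence is 1/160 = 1/160.

1/160


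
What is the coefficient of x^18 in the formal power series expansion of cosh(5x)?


The Maclaurin series is cosh(t) = sum_{m>=0} t^(2m) / (2m)!, so substituting t = 5x, only even powers of x are nonzero, with coefficient of x^(2m) equal to 5^(2m) / (2m)!.
For x^18 the coefficient is 5^18/18! = 3814697265625/6402373705728000 = 30517578125/51218989645824.

30517578125/51218989645824


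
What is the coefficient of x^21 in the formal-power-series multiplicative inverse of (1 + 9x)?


The inverse is 1/(1 + 9x). Apply the geometric identity 1/(1 - y) = sum_{k>=0} y^k with y = -9x:
1/(1 + 9x) = sum_{k>=0} (-9)^k x^k.
So the coefficient of x^21 is (-9)^21 = -109418989131512359209.

-109418989131512359209


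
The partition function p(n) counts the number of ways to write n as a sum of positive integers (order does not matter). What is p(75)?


Using the generating function prod_{k>=1} 1/(1-x^k), we compute p(75).
By dynamic programming over parts 1 through 75:
p(75) = 8118264

8118264


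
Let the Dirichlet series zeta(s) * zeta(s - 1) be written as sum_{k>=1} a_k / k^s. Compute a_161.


Convolution gives a_k = sum_{d | k} d * 1 = sum_{d | k} d = sigma(k), the sum of positive divisors of k.
For k = 161, the divisors are 1, 7, 23, 161, so
sigma(161) = 1 + 7 + 23 + 161 = 192.

192


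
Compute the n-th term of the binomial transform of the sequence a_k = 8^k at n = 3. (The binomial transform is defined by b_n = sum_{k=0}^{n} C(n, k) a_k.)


With a_k = 8^k, b_n = sum_{k=0}^{n} C(n, k) 8^k = (1 + 8)^n by the binomial theorem.
For n = 3: (1 + 8)^3 = 9^3 = 729.

729


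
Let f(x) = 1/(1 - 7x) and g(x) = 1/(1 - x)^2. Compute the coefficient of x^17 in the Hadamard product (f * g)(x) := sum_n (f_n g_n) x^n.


f has coefficients f_k = 7^k. For g = 1/(1 - x)^2 the coefficient is g_k = C(k + 1, 1) = k + 1. The Hadamard coefficient is (f * g)_k = 7^k * (k + 1).
For k = 17: 7^17 * 18 = 232630513987207 * 18 = 4187349251769726.

4187349251769726


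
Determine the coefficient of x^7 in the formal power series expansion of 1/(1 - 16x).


The geometric series identity gives 1/(1 - c x) = sum_{k>=0} c^k x^k, so the coefficient of x^k is c^k.
Here c = 16 and k = 7.
Computing: 16^7 = 268435456

268435456


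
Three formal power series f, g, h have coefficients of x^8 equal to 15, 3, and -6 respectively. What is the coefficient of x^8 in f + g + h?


Series addition is componentwise:
15 + 3 + -6
= 12

12


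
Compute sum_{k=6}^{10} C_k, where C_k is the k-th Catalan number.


C_6 through C_10: 132, 429, 1430, 4862, 16796
Sum = 132 + 429 + 1430 + 4862 + 16796
= 23649

23649


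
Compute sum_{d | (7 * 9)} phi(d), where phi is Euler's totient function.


First, 7 * 9 = 63. One classical identity is sum_{d | n} phi(d) = n (each k in [1, n] has a unique gcd with n, and among the k's with gcd(k, n) = n/d there are phi(d) of them). So the sum equals 63. We also verify directly:
Divisors of 63: 1, 3, 7, 9, 21, 63.
phi values: 1, 2, 6, 6, 12, 36.
Sum = 63.

63


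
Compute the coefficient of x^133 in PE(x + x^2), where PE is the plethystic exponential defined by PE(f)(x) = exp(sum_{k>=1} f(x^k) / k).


With f(x) = x + x^2, the exponent is sum_{k>=1} (x^k + x^(2k)) / k = -ln(1 - x) - ln(1 - x^2). Exponentiating:
PE(x + x^2) = 1 / ((1 - x)(1 - x^2)).
This is the generating function for partitions of n into parts of size 1 or 2. The number of 2's can be any j in 0..66, and the rest are 1's, so
[x^133] = floor(133/2) + 1 = 67.

67


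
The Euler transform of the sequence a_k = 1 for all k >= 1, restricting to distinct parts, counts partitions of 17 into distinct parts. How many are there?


Partitions of 17 into distinct parts can be computed via generating function.
Product (1+x)(1+x^2)(1+x^3)...
The coefficient of x^17 = 38

38


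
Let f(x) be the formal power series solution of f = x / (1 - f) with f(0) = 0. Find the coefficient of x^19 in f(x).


Apply Lagrange inversion: f = x * phi(f) with phi(t) = 1/(1 - t), so
[x^n] f = (1/n) [t^(n-1)] phi(t)^n = (1/n) [t^(n-1)] (1 - t)^(-n) = (1/n) C(2n - 2, n - 1) = C_{n-1}.
For n = 19: C_18 = C(36, 18) / 19 = 9075135300/19 = 477638700 = 477638700.

477638700


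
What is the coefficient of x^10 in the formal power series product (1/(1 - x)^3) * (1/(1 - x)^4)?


Combine the factors: (1/(1 - x)^3) * (1/(1 - x)^4) = 1/(1 - x)^7.
Then use 1/(1 - x)^r = sum_{k>=0} C(k + r - 1, r - 1) x^k with r = 7 and k = 10:
C(16, 6) = 8008.

8008


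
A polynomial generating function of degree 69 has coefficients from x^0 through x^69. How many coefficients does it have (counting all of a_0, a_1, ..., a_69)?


A polynomial of degree 69 takes the form a_0 + a_1 x + ... + a_69 x^69.
The number of coefficients is 69 + 1 = 70.

70


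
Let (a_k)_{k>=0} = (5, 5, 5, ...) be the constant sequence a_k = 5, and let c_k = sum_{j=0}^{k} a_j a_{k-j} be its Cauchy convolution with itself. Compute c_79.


Since a_j = 5 for all j >= 0, the convolution sum becomes
c_k = sum_{j=0}^{k} 5 * 5 = 25 * (k + 1).
Equivalently, the generating function of (a_k) is 5/(1 - x) and its square is 25/(1 - x)^2 = sum_{k>=0} 25(k + 1) x^k.
For k = 79: 25 * 80 = 2000.

2000


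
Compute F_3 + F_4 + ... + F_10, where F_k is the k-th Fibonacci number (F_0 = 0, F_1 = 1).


Use the identity sum_{k=0}^{N} F_k = F_{N+2} - 1 (which follows from F_{k+2} - F_{k+1} = F_k). Then
sum_{k=3}^{10} F_k = (F_{12} - 1) - (F_{4} - 1) = F_{12} - F_{4}.
Computing: F_{12} = 144, F_{4} = 3, so
Sum = 144 - 3 = 141.

141


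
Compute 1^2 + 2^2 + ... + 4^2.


This power sum has a closed form given by Faulhaber's formula
sum_{k=1}^{m} k^p = (1 / (p + 1)) * sum_{j=0}^{p} C(p + 1, j) B_j m^(p + 1 - j),
but for small m direct computation is fastest:
1 + 4 + 9 + 16 = 30.

30


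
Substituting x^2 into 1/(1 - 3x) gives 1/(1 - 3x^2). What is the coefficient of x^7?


Since 1/(1 - 3x^2) only has even powers of x,
the coefficient of x^7 (odd) is 0.

0


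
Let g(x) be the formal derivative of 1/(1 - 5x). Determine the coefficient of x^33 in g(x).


Differentiate termwise: d/dx sum_{k>=0} 5^k x^k = sum_{k>=1} k 5^k x^(k-1) = sum_{j>=0} (j+1) 5^(j+1) x^j.
Equivalently, d/dx [1/(1 - 5x)] = 5/(1 - 5x)^2.
For j = 33: 34 * 5^34 = 34 * 582076609134674072265625 = 19790604710578918457031250.

19790604710578918457031250


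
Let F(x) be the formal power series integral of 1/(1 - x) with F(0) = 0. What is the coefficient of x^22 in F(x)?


1/(1 - x) = sum_{k>=0} x^k. Integrating termwise and using F(0) = 0 gives
F(x) = sum_{k>=0} x^(k+1) / (k+1) = sum_{m>=1} x^m / m = -ln(1 - x).
So the coefficient of x^22 is 1/22 = 1/22.

1/22


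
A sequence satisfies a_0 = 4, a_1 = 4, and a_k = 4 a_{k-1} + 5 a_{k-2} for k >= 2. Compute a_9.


The characteristic equation is t^2 - 4 t - 5 = 0, with roots r_1 = 5 and r_2 = -1 (so c_1 = r_1 + r_2, c_2 = -r_1 r_2 as required).
One can use the closed form a_n = A r_1^n + B r_2^n, but direct iteration is more reliable:
a_0 = 4, a_1 = 4, a_2 = 36, a_3 = 164, a_4 = 836, a_5 = 4164, a_6 = 20836, a_7 = 104164, a_8 = 520836, a_9 = 2604164.
So a_9 = 2604164.

2604164


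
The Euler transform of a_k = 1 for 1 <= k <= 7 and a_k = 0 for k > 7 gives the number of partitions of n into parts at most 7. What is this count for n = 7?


Partitions of 7 into parts at most 7:
Using generating function (1-x)^(-1)(1-x^2)^(-1)...(1-x^7)^(-1),
the coefficient of x^7 = 15

15


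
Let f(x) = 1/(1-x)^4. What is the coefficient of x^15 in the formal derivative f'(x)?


Differentiate: d/dx [ 1/(1-x)^r ] = r / (1-x)^(r+1).
Here r = 4, so f'(x) = 4 / (1-x)^5.
The expansion of 1/(1-x)^(r+1) has coefficient of x^n equal to C(n+r, r).
So the coefficient of x^15 in f'(x) is
4 * C(19, 4) = 4 * 3876 = 15504

15504


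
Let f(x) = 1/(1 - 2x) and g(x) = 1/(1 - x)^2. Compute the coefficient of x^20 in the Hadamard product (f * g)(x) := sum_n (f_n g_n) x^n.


f has coefficients f_k = 2^k. For g = 1/(1 - x)^2 the coefficient is g_k = C(k + 1, 1) = k + 1. The Hadamard coefficient is (f * g)_k = 2^k * (k + 1).
For k = 20: 2^20 * 21 = 1048576 * 21 = 22020096.

22020096


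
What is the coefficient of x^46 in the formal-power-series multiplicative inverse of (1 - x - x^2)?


Let the inverse be f(x) = sum_{k>=0} a_k x^k. From f(x) * (1 - x - x^2) = 1 and matching coefficients:
 x^0: a_0 = 1.
 x^1: a_1 - a_0 = 0, so a_1 = 1.
 x^k (k >= 2): a_k - a_{k-1} - a_{k-2} = 0, i.e. a_k = a_{k-1} + a_{k-2}.
This is the Fibonacci-type recurrence shifted so that a_0 = a_1 = 1.
Iterating: a_0=1, a_1=1, a_2=2, a_3=3, a_4=5, a_5=8, a_6=13, a_7=21, a_8=34, a_9=55, ...
a_46 = 2971215073.

2971215073


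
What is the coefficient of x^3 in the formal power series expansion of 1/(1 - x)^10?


The negative binomial / multiset identity is
1/(1 - x)^r = sum_{k>=0} C(k + r - 1, r - 1) x^k.
Here r = 10 and k = 3, so the coefficient is
C(3 + 9, 9) = C(12, 9)
= 220

220


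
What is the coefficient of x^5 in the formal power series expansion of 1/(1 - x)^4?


The expansion 1/(1 - x)^r = sum_{k>=0} C(k + r - 1, r - 1) x^k follows from the multiset / negative-binomial theorem (or from repeated differentiation of the geometric series).
For r = 4 and k = 5:
C(8, 3) = 40320 / (6 * 120) = 56.

56


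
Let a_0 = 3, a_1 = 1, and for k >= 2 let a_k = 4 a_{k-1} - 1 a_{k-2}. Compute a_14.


Iterating the recurrence forward:
a_0 = 3
a_1 = 1
a_2 = 4*1 - 1*3 = 1
a_3 = 4*1 - 1*1 = 3
a_4 = 4*3 - 1*1 = 11
a_5 = 4*11 - 1*3 = 41
a_6 = 4*41 - 1*11 = 153
a_7 = 4*153 - 1*41 = 571
a_8 = 4*571 - 1*153 = 2131
a_9 = 4*2131 - 1*571 = 7953
a_10 = 4*7953 - 1*2131 = 29681
a_11 = 4*29681 - 1*7953 = 110771
a_12 = 4*110771 - 1*29681 = 413403
a_13 = 4*413403 - 1*110771 = 1542841
a_14 = 4*1542841 - 1*413403 = 5757961
So a_14 = 5757961.

5757961


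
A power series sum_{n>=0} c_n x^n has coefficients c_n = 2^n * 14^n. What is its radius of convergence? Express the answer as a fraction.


By the root test (Cauchy-Hadamard), the radius is R = 1 / limsup_n |c_n|^(1/n).
Here |c_n|^(1/n) = (2^n * 14^n)^(1/n) = 2 * 14 = 28 for all n.
So R = 1/28 = 1/28.

1/28


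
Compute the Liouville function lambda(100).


The Liouville function is lambda(k) = (-1)^Omega(k), where Omega(k) counts the prime factors of k with multiplicity.
Factoring: 100 = 2 * 2 * 5 * 5, so Omega(100) = 4.
lambda(100) = (-1)^4 = 1.

1


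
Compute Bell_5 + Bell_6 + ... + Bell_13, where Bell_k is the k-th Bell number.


Recall Bell_k counts set partitions of a k-set (with Bell_0 = 1 by convention).
Bell_5 through Bell_13: 52, 203, 877, 4140, 21147, 115975, 678570, 4213597, 27644437
Sum = 52 + 203 + 877 + 4140 + 21147 + 115975 + 678570 + 4213597 + 27644437 = 32678998.

32678998


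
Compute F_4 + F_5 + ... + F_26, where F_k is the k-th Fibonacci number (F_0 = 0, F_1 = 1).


Use the identity sum_{k=0}^{N} F_k = F_{N+2} - 1 (which follows from F_{k+2} - F_{k+1} = F_k). Then
sum_{k=4}^{26} F_k = (F_{28} - 1) - (F_{5} - 1) = F_{28} - F_{5}.
Computing: F_{28} = 317811, F_{5} = 5, so
Sum = 317811 - 5 = 317806.

317806


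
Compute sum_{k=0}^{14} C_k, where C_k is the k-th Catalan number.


C_0 through C_14: 1, 1, 2, 5, 14, 42, 132, 429, 1430, 4862, 16796, 58786, 208012, 742900, 2674440
Sum = 1 + 1 + 2 + 5 + 14 + 42 + 132 + 429 + 1430 + 4862 + 16796 + 58786 + 208012 + 742900 + 2674440
= 3707852

3707852


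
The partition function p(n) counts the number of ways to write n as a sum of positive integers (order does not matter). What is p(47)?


Using the generating function prod_{k>=1} 1/(1-x^k), we compute p(47).
By dynamic programming over parts 1 through 47:
p(47) = 124754

124754


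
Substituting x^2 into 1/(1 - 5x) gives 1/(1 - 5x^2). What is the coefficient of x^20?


The coefficient of x^(2m) in 1/(1 - 5x^2) is 5^m.
With n = 20 = 2*10, the coefficient is 5^10 = 9765625.

9765625


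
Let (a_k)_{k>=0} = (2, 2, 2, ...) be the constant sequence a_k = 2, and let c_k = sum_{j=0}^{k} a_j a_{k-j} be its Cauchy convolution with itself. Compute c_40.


Since a_j = 2 for all j >= 0, the convolution sum becomes
c_k = sum_{j=0}^{k} 2 * 2 = 4 * (k + 1).
Equivalently, the generating function of (a_k) is 2/(1 - x) and its square is 4/(1 - x)^2 = sum_{k>=0} 4(k + 1) x^k.
For k = 40: 4 * 41 = 164.

164


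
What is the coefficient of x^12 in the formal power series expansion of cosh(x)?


The Maclaurin series is cosh(t) = sum_{m>=0} t^(2m) / (2m)!, so substituting t = x, only even powers of x are nonzero, with coefficient of x^(2m) equal to 1 / (2m)!.
For x^12 the coefficient is 1/12! = 1/479001600 = 1/479001600.

1/479001600


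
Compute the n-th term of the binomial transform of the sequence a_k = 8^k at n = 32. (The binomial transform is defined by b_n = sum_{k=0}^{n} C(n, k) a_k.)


With a_k = 8^k, b_n = sum_{k=0}^{n} C(n, k) 8^k = (1 + 8)^n by the binomial theorem.
For n = 32: (1 + 8)^32 = 9^32 = 3433683820292512484657849089281.

3433683820292512484657849089281


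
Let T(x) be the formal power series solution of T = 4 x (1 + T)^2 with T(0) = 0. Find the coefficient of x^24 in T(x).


Apply the Lagrange inversion formula: if T = 4 x * phi(T) with phi(t) = (1 + t)^2, then [x^n] T = 4^n * (1/n) [t^(n-1)] phi(t)^n = 4^n * (1/n) [t^(n-1)] (1 + t)^(2n) = 4^n * (1/n) C(2n, n-1).
Using the identity C(2n, n-1) = C(2n, n) * n / (n+1), the unscaled factor equals C(2n, n) / (n+1) = C_n, the n-th Catalan number.
For n = 24: C_24 = C(48, 24) / 25 = 32247603683100/25 = 1289904147324.
With the 4^24 = 281474976710656 factor, the coefficient is 281474976710656 * 1289904147324 = 363075739827001485944684544.

363075739827001485944684544


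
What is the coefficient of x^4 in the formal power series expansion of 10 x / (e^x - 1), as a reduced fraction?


The exponential generating function for Bernoulli numbers is
x / (e^x - 1) = sum_{k>=0} B_k x^k / k!.
So the coefficient of x^4 in 10 x / (e^x - 1) is 10 B_4 / 4!.
Computing: B_4 = -1/30, 4! = 24, giving
10 * -1/30 / 24 = -1/72.

-1/72


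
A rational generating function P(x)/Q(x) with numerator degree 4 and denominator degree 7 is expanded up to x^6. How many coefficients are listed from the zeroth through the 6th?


Expanding up to x^6 gives the coefficients for x^0, x^1, ..., x^6.
That is 6 + 1 = 7 coefficients in total.

7


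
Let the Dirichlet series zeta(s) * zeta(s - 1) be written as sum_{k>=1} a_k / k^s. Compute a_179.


Convolution gives a_k = sum_{d | k} d * 1 = sum_{d | k} d = sigma(k), the sum of positive divisors of k.
For k = 179, the divisors are 1, 179, so
sigma(179) = 1 + 179 = 180.

180


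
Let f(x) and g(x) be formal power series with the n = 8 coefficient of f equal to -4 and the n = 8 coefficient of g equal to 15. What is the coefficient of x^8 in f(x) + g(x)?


Addition of formal power series is termwise.
The coefficient of x^8 in f + g = -4 + 15
= 11

11


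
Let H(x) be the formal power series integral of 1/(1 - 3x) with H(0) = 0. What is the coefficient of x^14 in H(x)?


1/(1 - 3x) = sum_{k>=0} 3^k x^k. Integrating termwise with H(0) = 0:
H(x) = sum_{k>=0} 3^k x^(k+1) / (k+1) = sum_{m>=1} 3^(m-1) x^m / m.
For m = 14: 3^13/14 = 1594323/14 = 1594323/14.

1594323/14


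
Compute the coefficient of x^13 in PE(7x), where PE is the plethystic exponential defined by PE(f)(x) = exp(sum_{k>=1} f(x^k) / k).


With f(x) = 7x, the exponent is sum_{k>=1} 7 x^k / k = 7 * (-ln(1 - x)). Exponentiating:
PE(7x) = exp(-7 ln(1 - x)) = 1/(1 - x)^7.
By the negative binomial expansion, [x^n] 1/(1 - x)^7 = C(n + 6, 6).
For n = 13: C(19, 6) = 27132.

27132


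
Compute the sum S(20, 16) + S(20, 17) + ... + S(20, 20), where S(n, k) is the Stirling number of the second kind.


By definition, S(n, k) counts partitions of an n-set into exactly k nonempty blocks.
Computing row n = 20 for k = 16..20:
S(20, k): 22350954, 741285, 15675, 190, 1
Sum = 23108105.

23108105


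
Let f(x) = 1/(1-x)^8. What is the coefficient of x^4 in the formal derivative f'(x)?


Differentiate: d/dx [ 1/(1-x)^r ] = r / (1-x)^(r+1).
Here r = 8, so f'(x) = 8 / (1-x)^9.
The expansion of 1/(1-x)^(r+1) has coefficient of x^n equal to C(n+r, r).
So the coefficient of x^4 in f'(x) is
8 * C(12, 8) = 8 * 495 = 3960

3960


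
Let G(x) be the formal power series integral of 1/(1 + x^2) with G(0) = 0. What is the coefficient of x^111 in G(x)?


1/(1 + x^2) = sum_{j>=0} (-1)^j x^(2j). Integrating termwise with G(0) = 0:
G(x) = sum_{j>=0} (-1)^j x^(2j+1) / (2j+1) = arctan(x).
Only odd powers are nonzero. For x^111 write 111 = 2*55 + 1, giving
(-1)^55 / 111 = -1/111 = -1/111.

-1/111


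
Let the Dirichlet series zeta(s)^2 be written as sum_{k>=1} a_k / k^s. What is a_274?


The Dirichlet convolution of the constant function 1 with itself gives (1 * 1)(k) = sum_{d | k} 1 = d(k), the number of positive divisors of k.
Since zeta(s) = sum_{k>=1} 1/k^s, we have zeta(s)^2 = sum_{k>=1} d(k)/k^s, so a_k = d(k).
For k = 274: the divisors are 1, 2, 137, 274.
Count = 4.

4


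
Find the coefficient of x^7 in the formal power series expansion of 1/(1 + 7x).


Write 1/(1 + c x) = 1/(1 - (-c) x) and apply the geometric-series identity
1/(1 - y) = sum_{k>=0} y^k to get 1/(1 + c x) = sum_{k>=0} (-c)^k x^k.
So the coefficient of x^k is (-c)^k = (-1)^k * c^k.
Here c = 7 and k = 7:
(-7)^7 = -1 * 823543 = -823543

-823543


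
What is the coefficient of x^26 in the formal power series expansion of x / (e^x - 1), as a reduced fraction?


The exponential generating function for Bernoulli numbers is
x / (e^x - 1) = sum_{k>=0} B_k x^k / k!.
So the coefficient of x^26 in x / (e^x - 1) is B_26 / 26!.
Computing: B_26 = 8553103/6, 26! = 403291461126605635584000000, giving
8553103/6 / 403291461126605635584000000 = 657931/186134520519971831808000000.

657931/186134520519971831808000000


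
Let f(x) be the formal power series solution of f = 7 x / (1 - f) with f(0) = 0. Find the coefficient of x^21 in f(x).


Apply Lagrange inversion: f = 7 x * phi(f) with phi(t) = 1/(1 - t), so
[x^n] f = 7^n * (1/n) [t^(n-1)] phi(t)^n = 7^n * (1/n) [t^(n-1)] (1 - t)^(-n) = 7^n * (1/n) C(2n - 2, n - 1) = 7^n * C_{n-1}.
For n = 21: C_20 = C(40, 20) / 21 = 137846528820/21 = 6564120420.
With the 7^21 = 558545864083284007 factor, the coefficient is 558545864083284007 * 6564120420 = 3666362311935629131008122940.

3666362311935629131008122940


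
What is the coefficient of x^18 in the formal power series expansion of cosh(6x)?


The Maclaurin series is cosh(t) = sum_{m>=0} t^(2m) / (2m)!, so substituting t = 6x, only even powers of x are nonzero, with coefficient of x^(2m) equal to 6^(2m) / (2m)!.
For x^18 the coefficient is 6^18/18! = 101559956668416/6402373705728000 = 236196/14889875.

236196/14889875


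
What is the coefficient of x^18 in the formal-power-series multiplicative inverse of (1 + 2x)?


The inverse is 1/(1 + 2x). Apply the geometric identity 1/(1 - y) = sum_{k>=0} y^k with y = -2x:
1/(1 + 2x) = sum_{k>=0} (-2)^k x^k.
So the coefficient of x^18 is (-2)^18 = 262144.

262144


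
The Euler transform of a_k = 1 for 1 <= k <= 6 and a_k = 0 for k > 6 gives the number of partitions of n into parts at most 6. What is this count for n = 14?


Partitions of 14 into parts at most 6:
Using generating function (1-x)^(-1)(1-x^2)^(-1)...(1-x^6)^(-1),
the coefficient of x^14 = 90

90


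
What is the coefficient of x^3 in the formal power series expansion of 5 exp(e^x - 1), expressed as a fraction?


exp(e^x - 1) is the exponential generating function for the Bell numbers Bell_k: exp(e^x - 1) = sum_{k>=0} Bell_k x^k / k!.
So the coefficient of x^3 in 5 exp(e^x - 1) is 5 Bell_3 / 3!.
Computing: Bell_3 = 5 and 3! = 6, giving
5 * 5/6 = 25/6.

25/6


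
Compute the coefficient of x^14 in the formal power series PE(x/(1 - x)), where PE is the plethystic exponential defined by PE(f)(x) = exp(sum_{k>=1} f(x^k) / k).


For f(x) = x/(1 - x) we have
sum_{k>=1} f(x^k) / k = sum_{k>=1} (1/k) * x^k / (1 - x^k) = sum_{k, m >= 1} x^(k m) / k,
which after exponentiating simplifies to
PE(x/(1 - x)) = prod_{k>=1} 1 / (1 - x^k).
This is the generating function for the partition function p(n), so the coefficient of x^14 is p(14).
Computing p(14) by dynamic programming over parts 1, 2, ..., 14: p(14) = 135.

135


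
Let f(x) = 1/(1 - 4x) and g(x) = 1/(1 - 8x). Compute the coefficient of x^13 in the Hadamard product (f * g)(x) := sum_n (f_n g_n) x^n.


f has coefficients f_k = 4^k and g has coefficients g_k = 8^k, so the Hadamard product has coefficient (f*g)_k = 4^k * 8^k = 32^k.
For k = 13: 32^13 = 36893488147419103232.

36893488147419103232


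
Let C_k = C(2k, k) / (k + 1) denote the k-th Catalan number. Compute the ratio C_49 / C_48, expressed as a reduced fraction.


Using C_k = (2k)! / (k! (k+1)!), the ratio C_{k+1}/C_k simplifies to
C_{k+1}/C_k = [(2k+2)! / ((k+1)! (k+2)!)] * [k! (k+1)! / (2k)!]
 = (2k+2)(2k+1) / ((k+1)(k+2)) = 2(2k+1) / (k+2).
For k = 48: 2(2*48 + 1) / (48 + 2) = 194/50 = 97/25.

97/25


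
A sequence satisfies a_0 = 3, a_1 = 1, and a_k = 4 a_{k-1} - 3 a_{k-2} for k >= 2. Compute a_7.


The characteristic equation is t^2 - 4 t + 3 = 0, with roots r_1 = 3 and r_2 = 1 (so c_1 = r_1 + r_2, c_2 = -r_1 r_2 as required).
One can use the closed form a_n = A r_1^n + B r_2^n, but direct iteration is more reliable:
a_0 = 3, a_1 = 1, a_2 = -5, a_3 = -23, a_4 = -77, a_5 = -239, a_6 = -725, a_7 = -2183.
So a_7 = -2183.

-2183


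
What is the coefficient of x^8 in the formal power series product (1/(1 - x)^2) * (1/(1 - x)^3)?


Combine the factors: (1/(1 - x)^2) * (1/(1 - x)^3) = 1/(1 - x)^5.
Then use 1/(1 - x)^r = sum_{k>=0} C(k + r - 1, r - 1) x^k with r = 5 and k = 8:
C(12, 4) = 495.

495


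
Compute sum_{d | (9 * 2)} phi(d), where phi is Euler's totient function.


First, 9 * 2 = 18. One classical identity is sum_{d | n} phi(d) = n (each k in [1, n] has a unique gcd with n, and among the k's with gcd(k, n) = n/d there are phi(d) of them). So the sum equals 18. We also verify directly:
Divisors of 18: 1, 2, 3, 6, 9, 18.
phi values: 1, 1, 2, 2, 6, 6.
Sum = 18.

18


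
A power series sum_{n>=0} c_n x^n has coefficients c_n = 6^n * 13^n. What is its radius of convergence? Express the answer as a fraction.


By the root test (Cauchy-Hadamard), the radius is R = 1 / limsup_n |c_n|^(1/n).
Here |c_n|^(1/n) = (6^n * 13^n)^(1/n) = 6 * 13 = 78 for all n.
So R = 1/78 = 1/78.

1/78


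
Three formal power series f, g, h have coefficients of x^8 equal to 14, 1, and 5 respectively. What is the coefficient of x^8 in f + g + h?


Series addition is componentwise:
14 + 1 + 5
= 20

20


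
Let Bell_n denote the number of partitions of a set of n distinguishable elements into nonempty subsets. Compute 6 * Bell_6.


Bell_6 can be computed from the Bell triangle or from Dobinski's identity Bell_n = (1/e) * sum_{k>=0} k^n / k!.
Computing Bell_6 = 203.
Then 6 * 203 = 1218.

1218


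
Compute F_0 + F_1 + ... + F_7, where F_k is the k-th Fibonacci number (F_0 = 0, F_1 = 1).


Use the identity sum_{k=0}^{N} F_k = F_{N+2} - 1 (which follows from F_{k+2} - F_{k+1} = F_k). Then
sum_{k=0}^{7} F_k = (F_{9} - 1) - (F_{1} - 1) = F_{9} - F_{1}.
Computing: F_{9} = 34, F_{1} = 1, so
Sum = 34 - 1 = 33.

33


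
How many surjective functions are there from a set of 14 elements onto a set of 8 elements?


By inclusion-exclusion on which target elements are missed, the number of surjections from an n-set onto a k-set is
surj(n, k) = sum_{j=0}^{k} (-1)^j C(k, j) (k - j)^n.
Equivalently surj(n, k) = k! * S(n, k), where S(n, k) is the Stirling number of the second kind.
For n = 14, k = 8:
S(14, 8) = 20912320, so
surj = 8! * 20912320 = 40320 * 20912320 = 843184742400.

843184742400


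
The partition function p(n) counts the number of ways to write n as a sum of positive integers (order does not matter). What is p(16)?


Using the generating function prod_{k>=1} 1/(1-x^k), we compute p(16).
By dynamic programming over parts 1 through 16:
p(16) = 231

231


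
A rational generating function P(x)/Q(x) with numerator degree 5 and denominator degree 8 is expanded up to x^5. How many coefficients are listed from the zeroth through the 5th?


Expanding up to x^5 gives the coefficients for x^0, x^1, ..., x^5.
That is 5 + 1 = 6 coefficients in total.

6


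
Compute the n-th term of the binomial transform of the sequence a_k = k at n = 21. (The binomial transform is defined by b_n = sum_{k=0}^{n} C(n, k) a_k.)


With a_k = k, b_n = sum_{k=0}^{n} C(n, k) k. Using k * C(n, k) = n * C(n-1, k-1) gives b_n = n * sum_{k>=1} C(n-1, k-1) = n * 2^(n-1).
For n = 21: 21 * 2^20 = 21 * 1048576 = 22020096.

22020096


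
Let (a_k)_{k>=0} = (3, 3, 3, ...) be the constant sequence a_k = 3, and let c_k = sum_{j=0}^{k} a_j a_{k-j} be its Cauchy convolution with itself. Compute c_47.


Since a_j = 3 for all j >= 0, the convolution sum becomes
c_k = sum_{j=0}^{k} 3 * 3 = 9 * (k + 1).
Equivalently, the generating function of (a_k) is 3/(1 - x) and its square is 9/(1 - x)^2 = sum_{k>=0} 9(k + 1) x^k.
For k = 47: 9 * 48 = 432.

432


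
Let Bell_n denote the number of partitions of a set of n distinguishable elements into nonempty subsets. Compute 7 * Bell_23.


Bell_23 can be computed from the Bell triangle or from Dobinski's identity Bell_n = (1/e) * sum_{k>=0} k^n / k!.
Computing Bell_23 = 44152005855084346.
Then 7 * 44152005855084346 = 309064040985590422.

309064040985590422


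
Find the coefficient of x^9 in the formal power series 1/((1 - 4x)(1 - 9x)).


By partial fractions or Cauchy convolution:
The coefficient equals sum_{k=0}^{9} 4^k * 9^(9-k).
= 697147165

697147165


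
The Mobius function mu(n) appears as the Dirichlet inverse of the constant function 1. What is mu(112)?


112 has a squared prime factor, so mu(112) = 0.
Factorization reveals a repeated prime.

0


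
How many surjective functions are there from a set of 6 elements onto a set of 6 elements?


By inclusion-exclusion on which target elements are missed, the number of surjections from an n-set onto a k-set is
surj(n, k) = sum_{j=0}^{k} (-1)^j C(k, j) (k - j)^n.
Equivalently surj(n, k) = k! * S(n, k), where S(n, k) is the Stirling number of the second kind.
For n = 6, k = 6:
S(6, 6) = 1, so
surj = 6! * 1 = 720 * 1 = 720.

720


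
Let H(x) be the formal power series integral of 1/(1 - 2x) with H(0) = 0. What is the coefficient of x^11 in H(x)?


1/(1 - 2x) = sum_{k>=0} 2^k x^k. Integrating termwise with H(0) = 0:
H(x) = sum_{k>=0} 2^k x^(k+1) / (k+1) = sum_{m>=1} 2^(m-1) x^m / m.
For m = 11: 2^10/11 = 1024/11 = 1024/11.

1024/11


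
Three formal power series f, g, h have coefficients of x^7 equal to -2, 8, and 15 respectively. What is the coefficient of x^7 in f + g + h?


Series addition is componentwise:
-2 + 8 + 15
= 21

21


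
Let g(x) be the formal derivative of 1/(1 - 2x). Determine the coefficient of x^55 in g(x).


Differentiate termwise: d/dx sum_{k>=0} 2^k x^k = sum_{k>=1} k 2^k x^(k-1) = sum_{j>=0} (j+1) 2^(j+1) x^j.
Equivalently, d/dx [1/(1 - 2x)] = 2/(1 - 2x)^2.
For j = 55: 56 * 2^56 = 56 * 72057594037927936 = 4035225266123964416.

4035225266123964416


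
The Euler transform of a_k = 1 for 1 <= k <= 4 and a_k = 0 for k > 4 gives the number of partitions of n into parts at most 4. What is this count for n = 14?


Partitions of 14 into parts at most 4:
Using generating function (1-x)^(-1)(1-x^2)^(-1)...(1-x^4)^(-1),
the coefficient of x^14 = 47

47


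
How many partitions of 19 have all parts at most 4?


Using the generating function (1-x)^(-1)(1-x^2)^(-1)...(1-x^4)^(-1),
the coefficient of x^19 counts these restricted partitions.
Result = 94

94


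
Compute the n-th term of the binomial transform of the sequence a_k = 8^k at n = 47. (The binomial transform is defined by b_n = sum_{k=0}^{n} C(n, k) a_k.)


With a_k = 8^k, b_n = sum_{k=0}^{n} C(n, k) 8^k = (1 + 8)^n by the binomial theorem.
For n = 47: (1 + 8)^47 = 9^47 = 706965049015104706497203195837614914543357369.

706965049015104706497203195837614914543357369


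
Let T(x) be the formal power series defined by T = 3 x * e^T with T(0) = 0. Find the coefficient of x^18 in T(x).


Apply the Lagrange inversion formula: if T = 3 x * phi(T) with phi(t) = e^t, then
[x^n] T = 3^n * (1/n) [t^(n-1)] phi(t)^n = 3^n * (1/n) [t^(n-1)] e^(n t) = 3^n * (1/n) * n^(n-1) / (n-1)! = 3^n * n^(n-1) / n!.
When c = 1 this is the Cayley count of rooted labeled trees on n vertices, divided by n!.
For n = 18: 3^18 * 18^17 / 18! = 387420489 * 2185911559738696531968/6402373705728000 = 1969541804367222465762/14889875.

1969541804367222465762/14889875
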